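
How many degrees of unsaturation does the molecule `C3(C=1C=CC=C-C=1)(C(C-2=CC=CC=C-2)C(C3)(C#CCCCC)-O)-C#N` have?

Molecular formula from the SMILES: C23H23NO.
DoU = (2C + 2 + N − H − X)/2 = (2·23 + 2 + 1 − 23 − 0)/2 = 26/2 = 13.
(Structurally: 3 ring(s) + 10 π bond(s) = 13.)

13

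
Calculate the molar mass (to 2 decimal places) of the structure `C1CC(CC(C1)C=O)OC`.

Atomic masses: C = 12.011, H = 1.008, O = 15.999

Molecular formula: C8H14O2.
M = 8×12.011 + 14×1.008 + 2×15.999 = 142.20 g/mol.

142.20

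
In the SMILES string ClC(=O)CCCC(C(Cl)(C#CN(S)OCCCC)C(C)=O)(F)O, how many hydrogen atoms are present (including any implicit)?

20

Hydrogens are implicit in SMILES; fill each atom to its normal valence:
  6 × C: 2 H each → 12
  6 × C: no H
  3 × O: no H
  2 × C: 3 H each → 6
  2 × Cl: no H
  1 × F: no H
  1 × N: no H
  1 × O: 1 H
  1 × S: 1 H
  Total hydrogens = 20.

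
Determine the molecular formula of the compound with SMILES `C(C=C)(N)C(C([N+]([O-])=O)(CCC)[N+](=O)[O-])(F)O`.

C8H14FN3O5

Heavy atoms from the SMILES: 8 C, 1 F, 3 N, 5 O.
Implicit hydrogens by atom environment:
  3 × C: 2 H each → 6
  2 × C: 1 H each → 2
  2 × C: no H
  2 × N (charge +1): no H
  2 × O: no H
  2 × O (charge -1): no H
  1 × C: 3 H
  1 × F: no H
  1 × N: 2 H
  1 × O: 1 H
  Total hydrogens = 14.
Molecular formula: C8H14FN3O5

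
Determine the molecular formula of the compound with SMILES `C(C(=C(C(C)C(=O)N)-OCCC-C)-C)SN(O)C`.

Heavy atoms from the SMILES: 12 C, 2 N, 3 O, 1 S.
Implicit hydrogens by atom environment:
  4 × C: 3 H each → 12
  4 × C: 2 H each → 8
  3 × C: no H
  2 × O: no H
  1 × C: 1 H
  1 × N: 2 H
  1 × N: no H
  1 × O: 1 H
  1 × S: no H
  Total hydrogens = 24.
Molecular formula: C12H24N2O3S

C12H24N2O3S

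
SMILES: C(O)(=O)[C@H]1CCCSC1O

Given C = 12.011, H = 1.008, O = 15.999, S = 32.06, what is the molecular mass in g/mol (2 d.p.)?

Molecular formula: C6H10O3S.
M = 6×12.011 + 10×1.008 + 3×15.999 + 1×32.06 = 162.20 g/mol.

162.20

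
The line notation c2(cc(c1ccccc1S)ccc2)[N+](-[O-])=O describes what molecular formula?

Heavy atoms from the SMILES: 12 C, 1 N, 2 O, 1 S.
Implicit hydrogens by atom environment:
  8 × C (aromatic): 1 H each → 8
  4 × C (aromatic): no H
  1 × N (charge +1): no H
  1 × O: no H
  1 × O (charge -1): no H
  1 × S: 1 H
  Total hydrogens = 9.
Molecular formula: C12H9NO2S

C12H9NO2S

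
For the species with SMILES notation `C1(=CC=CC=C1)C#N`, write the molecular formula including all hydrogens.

C7H5N

Heavy atoms from the SMILES: 7 C, 1 N.
Implicit hydrogens by atom environment:
  5 × C (aromatic): 1 H each → 5
  1 × C (aromatic): no H
  1 × C: no H
  1 × N: no H
  Total hydrogens = 5.
Molecular formula: C7H5N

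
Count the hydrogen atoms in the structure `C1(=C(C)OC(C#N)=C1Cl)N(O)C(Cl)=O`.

Hydrogens are implicit in SMILES; fill each atom to its normal valence:
  4 × C (aromatic): no H
  2 × C: no H
  2 × Cl: no H
  2 × N: no H
  1 × C: 3 H
  1 × O: 1 H
  1 × O (aromatic): no H
  1 × O: no H
  Total hydrogens = 4.

4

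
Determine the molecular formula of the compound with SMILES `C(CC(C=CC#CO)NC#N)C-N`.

C9H13N3O

Heavy atoms from the SMILES: 9 C, 3 N, 1 O.
Implicit hydrogens by atom environment:
  3 × C: 2 H each → 6
  3 × C: 1 H each → 3
  3 × C: no H
  1 × N: 2 H
  1 × N: 1 H
  1 × N: no H
  1 × O: 1 H
  Total hydrogens = 13.
Molecular formula: C9H13N3O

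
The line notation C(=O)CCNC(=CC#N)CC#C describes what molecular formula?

C9H10N2O

Heavy atoms from the SMILES: 9 C, 2 N, 1 O.
Implicit hydrogens by atom environment:
  3 × C: 2 H each → 6
  3 × C: 1 H each → 3
  3 × C: no H
  1 × N: 1 H
  1 × N: no H
  1 × O: no H
  Total hydrogens = 10.
Molecular formula: C9H10N2O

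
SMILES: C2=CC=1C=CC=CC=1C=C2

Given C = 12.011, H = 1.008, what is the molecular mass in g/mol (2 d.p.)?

128.17

Molecular formula: C10H8.
M = 10×12.011 + 8×1.008 = 128.17 g/mol.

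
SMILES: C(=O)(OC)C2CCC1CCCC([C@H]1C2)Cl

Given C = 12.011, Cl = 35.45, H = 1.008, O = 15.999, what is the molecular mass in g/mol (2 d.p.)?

Molecular formula: C12H19ClO2.
M = 12×12.011 + 1×35.45 + 19×1.008 + 2×15.999 = 230.73 g/mol.

230.73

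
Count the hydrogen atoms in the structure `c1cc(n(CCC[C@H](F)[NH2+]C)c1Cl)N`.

16

Hydrogens are implicit in SMILES; fill each atom to its normal valence:
  3 × C: 2 H each → 6
  2 × C (aromatic): 1 H each → 2
  2 × C (aromatic): no H
  1 × C: 3 H
  1 × C: 1 H
  1 × Cl: no H
  1 × F: no H
  1 × N: 2 H
  1 × N (charge +1): 2 H
  1 × N (aromatic): no H
  Total hydrogens = 16.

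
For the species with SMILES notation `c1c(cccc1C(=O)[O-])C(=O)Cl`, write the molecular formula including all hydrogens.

C8H4ClO3-

Heavy atoms from the SMILES: 8 C, 1 Cl, 3 O.
Implicit hydrogens by atom environment:
  4 × C (aromatic): 1 H each → 4
  2 × C (aromatic): no H
  2 × C: no H
  2 × O: no H
  1 × Cl: no H
  1 × O (charge -1): no H
  Total hydrogens = 4.
Net charge -1.
Molecular formula: C8H4ClO3-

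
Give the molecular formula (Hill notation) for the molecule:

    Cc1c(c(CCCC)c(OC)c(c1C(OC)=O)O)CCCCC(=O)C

Heavy atoms from the SMILES: 20 C, 5 O.
Implicit hydrogens by atom environment:
  7 × C: 2 H each → 14
  6 × C (aromatic): no H
  5 × C: 3 H each → 15
  4 × O: no H
  2 × C: no H
  1 × O: 1 H
  Total hydrogens = 30.
Molecular formula: C20H30O5

C20H30O5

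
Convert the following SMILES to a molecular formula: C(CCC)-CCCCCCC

Heavy atoms from the SMILES: 11 C.
Implicit hydrogens by atom environment:
  9 × C: 2 H each → 18
  2 × C: 3 H each → 6
  Total hydrogens = 24.
Molecular formula: C11H24

C11H24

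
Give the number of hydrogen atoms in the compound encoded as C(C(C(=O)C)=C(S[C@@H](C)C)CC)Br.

Hydrogens are implicit in SMILES; fill each atom to its normal valence:
  4 × C: 3 H each → 12
  3 × C: no H
  2 × C: 2 H each → 4
  1 × Br: no H
  1 × C: 1 H
  1 × O: no H
  1 × S: no H
  Total hydrogens = 17.

17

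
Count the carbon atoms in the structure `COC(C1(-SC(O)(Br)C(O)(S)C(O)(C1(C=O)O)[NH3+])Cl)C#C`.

The symbol for carbon appears 10 times in the SMILES. (Cl is a single chlorine, not C + l.)

10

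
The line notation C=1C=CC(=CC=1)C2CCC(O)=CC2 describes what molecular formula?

Heavy atoms from the SMILES: 12 C, 1 O.
Implicit hydrogens by atom environment:
  5 × C (aromatic): 1 H each → 5
  3 × C: 2 H each → 6
  2 × C: 1 H each → 2
  1 × C: no H
  1 × C (aromatic): no H
  1 × O: 1 H
  Total hydrogens = 14.
Molecular formula: C12H14O

C12H14O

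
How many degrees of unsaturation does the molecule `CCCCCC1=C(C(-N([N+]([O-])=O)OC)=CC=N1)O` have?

5

Molecular formula from the SMILES: C11H17N3O4.
DoU = (2C + 2 + N − H − X)/2 = (2·11 + 2 + 3 − 17 − 0)/2 = 10/2 = 5.
(Structurally: 1 ring(s) + 4 π bond(s) = 5.)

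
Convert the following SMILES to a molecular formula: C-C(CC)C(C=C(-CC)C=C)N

Heavy atoms from the SMILES: 11 C, 1 N.
Implicit hydrogens by atom environment:
  4 × C: 1 H each → 4
  3 × C: 3 H each → 9
  3 × C: 2 H each → 6
  1 × C: no H
  1 × N: 2 H
  Total hydrogens = 21.
Molecular formula: C11H21N

C11H21N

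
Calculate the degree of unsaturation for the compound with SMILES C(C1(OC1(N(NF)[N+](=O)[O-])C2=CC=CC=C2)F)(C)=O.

7

Molecular formula from the SMILES: C10H9F2N3O4.
DoU = (2C + 2 + N − H − X)/2 = (2·10 + 2 + 3 − 9 − 2)/2 = 14/2 = 7.
(Structurally: 2 ring(s) + 5 π bond(s) = 7.)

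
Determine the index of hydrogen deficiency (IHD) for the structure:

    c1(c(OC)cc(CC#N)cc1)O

6

Molecular formula from the SMILES: C9H9NO2.
DoU = (2C + 2 + N − H − X)/2 = (2·9 + 2 + 1 − 9 − 0)/2 = 12/2 = 6.
(Structurally: 1 ring(s) + 5 π bond(s) = 6.)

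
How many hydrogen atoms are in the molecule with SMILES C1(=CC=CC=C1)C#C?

6

Hydrogens are implicit in SMILES; fill each atom to its normal valence:
  5 × C (aromatic): 1 H each → 5
  1 × C: 1 H
  1 × C (aromatic): no H
  1 × C: no H
  Total hydrogens = 6.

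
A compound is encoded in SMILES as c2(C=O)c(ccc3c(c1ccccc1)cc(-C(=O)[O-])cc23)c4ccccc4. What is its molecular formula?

Heavy atoms from the SMILES: 24 C, 3 O.
Implicit hydrogens by atom environment:
  14 × C (aromatic): 1 H each → 14
  8 × C (aromatic): no H
  2 × O: no H
  1 × C: 1 H
  1 × C: no H
  1 × O (charge -1): no H
  Total hydrogens = 15.
Net charge -1.
Molecular formula: C24H15O3-

C24H15O3-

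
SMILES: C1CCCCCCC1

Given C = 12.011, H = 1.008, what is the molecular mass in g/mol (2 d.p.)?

Molecular formula: C8H16.
M = 8×12.011 + 16×1.008 = 112.22 g/mol.

112.22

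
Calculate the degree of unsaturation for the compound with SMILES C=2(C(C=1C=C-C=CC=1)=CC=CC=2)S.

8

Molecular formula from the SMILES: C12H10S.
DoU = (2C + 2 + N − H − X)/2 = (2·12 + 2 + 0 − 10 − 0)/2 = 16/2 = 8.
(Structurally: 2 ring(s) + 6 π bond(s) = 8.)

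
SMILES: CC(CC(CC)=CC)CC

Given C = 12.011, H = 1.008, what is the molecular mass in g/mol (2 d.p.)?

140.27

Molecular formula: C10H20.
M = 10×12.011 + 20×1.008 = 140.27 g/mol.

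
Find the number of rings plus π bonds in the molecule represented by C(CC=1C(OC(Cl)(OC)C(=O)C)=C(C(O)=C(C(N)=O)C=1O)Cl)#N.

8

Molecular formula from the SMILES: C13H12Cl2N2O6.
DoU = (2C + 2 + N − H − X)/2 = (2·13 + 2 + 2 − 12 − 2)/2 = 16/2 = 8.
(Structurally: 1 ring(s) + 7 π bond(s) = 8.)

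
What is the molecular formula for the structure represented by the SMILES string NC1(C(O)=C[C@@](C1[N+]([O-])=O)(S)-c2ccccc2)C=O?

C12H12N2O4S

Heavy atoms from the SMILES: 12 C, 2 N, 4 O, 1 S.
Implicit hydrogens by atom environment:
  5 × C (aromatic): 1 H each → 5
  3 × C: 1 H each → 3
  3 × C: no H
  2 × O: no H
  1 × C (aromatic): no H
  1 × N: 2 H
  1 × N (charge +1): no H
  1 × O: 1 H
  1 × O (charge -1): no H
  1 × S: 1 H
  Total hydrogens = 12.
Molecular formula: C12H12N2O4S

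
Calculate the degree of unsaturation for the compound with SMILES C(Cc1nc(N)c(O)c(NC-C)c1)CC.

4

Molecular formula from the SMILES: C11H19N3O.
DoU = (2C + 2 + N − H − X)/2 = (2·11 + 2 + 3 − 19 − 0)/2 = 8/2 = 4.
(Structurally: 1 ring(s) + 3 π bond(s) = 4.)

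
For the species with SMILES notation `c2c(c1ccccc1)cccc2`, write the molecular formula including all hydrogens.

Heavy atoms from the SMILES: 12 C.
Implicit hydrogens by atom environment:
  10 × C (aromatic): 1 H each → 10
  2 × C (aromatic): no H
  Total hydrogens = 10.
Molecular formula: C12H10

C12H10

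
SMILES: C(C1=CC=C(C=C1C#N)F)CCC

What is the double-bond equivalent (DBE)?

Molecular formula from the SMILES: C11H12FN.
DoU = (2C + 2 + N − H − X)/2 = (2·11 + 2 + 1 − 12 − 1)/2 = 12/2 = 6.
(Structurally: 1 ring(s) + 5 π bond(s) = 6.)

6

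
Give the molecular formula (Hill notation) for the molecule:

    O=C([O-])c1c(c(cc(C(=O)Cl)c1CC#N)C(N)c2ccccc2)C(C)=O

Heavy atoms from the SMILES: 19 C, 1 Cl, 2 N, 4 O.
Implicit hydrogens by atom environment:
  6 × C (aromatic): 1 H each → 6
  6 × C (aromatic): no H
  4 × C: no H
  3 × O: no H
  1 × C: 3 H
  1 × C: 2 H
  1 × C: 1 H
  1 × Cl: no H
  1 × N: 2 H
  1 × N: no H
  1 × O (charge -1): no H
  Total hydrogens = 14.
Net charge -1.
Molecular formula: C19H14ClN2O4-

C19H14ClN2O4-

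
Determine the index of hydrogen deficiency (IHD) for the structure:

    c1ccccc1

Molecular formula from the SMILES: C6H6.
DoU = (2C + 2 + N − H − X)/2 = (2·6 + 2 + 0 − 6 − 0)/2 = 8/2 = 4.
(Structurally: 1 ring(s) + 3 π bond(s) = 4.)

4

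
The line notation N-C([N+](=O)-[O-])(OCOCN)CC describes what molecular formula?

C5H13N3O4

Heavy atoms from the SMILES: 5 C, 3 N, 4 O.
Implicit hydrogens by atom environment:
  3 × C: 2 H each → 6
  3 × O: no H
  2 × N: 2 H each → 4
  1 × C: 3 H
  1 × C: no H
  1 × N (charge +1): no H
  1 × O (charge -1): no H
  Total hydrogens = 13.
Molecular formula: C5H13N3O4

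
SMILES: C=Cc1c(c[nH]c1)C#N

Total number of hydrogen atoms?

6

Hydrogens are implicit in SMILES; fill each atom to its normal valence:
  2 × C (aromatic): 1 H each → 2
  2 × C (aromatic): no H
  1 × C: 2 H
  1 × C: 1 H
  1 × C: no H
  1 × N (aromatic): 1 H
  1 × N: no H
  Total hydrogens = 6.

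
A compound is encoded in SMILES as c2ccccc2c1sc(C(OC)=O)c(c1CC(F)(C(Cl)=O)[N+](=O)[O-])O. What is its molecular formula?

C15H11ClFNO6S

Heavy atoms from the SMILES: 15 C, 1 Cl, 1 F, 1 N, 6 O, 1 S.
Implicit hydrogens by atom environment:
  5 × C (aromatic): 1 H each → 5
  5 × C (aromatic): no H
  4 × O: no H
  3 × C: no H
  1 × C: 3 H
  1 × C: 2 H
  1 × Cl: no H
  1 × F: no H
  1 × N (charge +1): no H
  1 × O: 1 H
  1 × O (charge -1): no H
  1 × S (aromatic): no H
  Total hydrogens = 11.
Molecular formula: C15H11ClFNO6S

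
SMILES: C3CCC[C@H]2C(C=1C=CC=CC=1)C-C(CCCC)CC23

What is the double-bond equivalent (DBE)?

6

Molecular formula from the SMILES: C20H30.
DoU = (2C + 2 + N − H − X)/2 = (2·20 + 2 + 0 − 30 − 0)/2 = 12/2 = 6.
(Structurally: 3 ring(s) + 3 π bond(s) = 6.)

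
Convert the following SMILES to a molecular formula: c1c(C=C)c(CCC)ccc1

C11H14

Heavy atoms from the SMILES: 11 C.
Implicit hydrogens by atom environment:
  4 × C (aromatic): 1 H each → 4
  3 × C: 2 H each → 6
  2 × C (aromatic): no H
  1 × C: 3 H
  1 × C: 1 H
  Total hydrogens = 14.
Molecular formula: C11H14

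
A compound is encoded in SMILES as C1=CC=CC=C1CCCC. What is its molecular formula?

C10H14

Heavy atoms from the SMILES: 10 C.
Implicit hydrogens by atom environment:
  5 × C (aromatic): 1 H each → 5
  3 × C: 2 H each → 6
  1 × C: 3 H
  1 × C (aromatic): no H
  Total hydrogens = 14.
Molecular formula: C10H14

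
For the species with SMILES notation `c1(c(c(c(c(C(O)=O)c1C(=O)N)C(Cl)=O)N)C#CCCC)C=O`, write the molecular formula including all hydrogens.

Heavy atoms from the SMILES: 15 C, 1 Cl, 2 N, 5 O.
Implicit hydrogens by atom environment:
  6 × C (aromatic): no H
  5 × C: no H
  4 × O: no H
  2 × C: 2 H each → 4
  2 × N: 2 H each → 4
  1 × C: 3 H
  1 × C: 1 H
  1 × Cl: no H
  1 × O: 1 H
  Total hydrogens = 13.
Molecular formula: C15H13ClN2O5

C15H13ClN2O5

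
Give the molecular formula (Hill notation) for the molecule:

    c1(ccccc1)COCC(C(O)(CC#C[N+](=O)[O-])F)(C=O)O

C14H14FNO6

Heavy atoms from the SMILES: 14 C, 1 F, 1 N, 6 O.
Implicit hydrogens by atom environment:
  5 × C (aromatic): 1 H each → 5
  4 × C: no H
  3 × C: 2 H each → 6
  3 × O: no H
  2 × O: 1 H each → 2
  1 × C: 1 H
  1 × C (aromatic): no H
  1 × F: no H
  1 × N (charge +1): no H
  1 × O (charge -1): no H
  Total hydrogens = 14.
Molecular formula: C14H14FNO6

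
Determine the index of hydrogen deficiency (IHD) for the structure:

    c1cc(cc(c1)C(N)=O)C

Molecular formula from the SMILES: C8H9NO.
DoU = (2C + 2 + N − H − X)/2 = (2·8 + 2 + 1 − 9 − 0)/2 = 10/2 = 5.
(Structurally: 1 ring(s) + 4 π bond(s) = 5.)

5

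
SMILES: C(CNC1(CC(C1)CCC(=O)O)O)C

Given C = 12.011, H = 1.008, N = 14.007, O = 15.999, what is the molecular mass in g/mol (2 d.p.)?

Molecular formula: C10H19NO3.
M = 10×12.011 + 19×1.008 + 1×14.007 + 3×15.999 = 201.27 g/mol.

201.27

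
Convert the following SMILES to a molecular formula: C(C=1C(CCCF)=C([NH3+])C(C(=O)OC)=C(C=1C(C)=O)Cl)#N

C14H15ClFN2O3+

Heavy atoms from the SMILES: 14 C, 1 Cl, 1 F, 2 N, 3 O.
Implicit hydrogens by atom environment:
  6 × C (aromatic): no H
  3 × C: 2 H each → 6
  3 × C: no H
  3 × O: no H
  2 × C: 3 H each → 6
  1 × Cl: no H
  1 × F: no H
  1 × N (charge +1): 3 H
  1 × N: no H
  Total hydrogens = 15.
Net charge +1.
Molecular formula: C14H15ClFN2O3+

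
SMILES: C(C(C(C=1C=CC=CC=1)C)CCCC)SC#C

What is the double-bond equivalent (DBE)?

Molecular formula from the SMILES: C16H22S.
DoU = (2C + 2 + N − H − X)/2 = (2·16 + 2 + 0 − 22 − 0)/2 = 12/2 = 6.
(Structurally: 1 ring(s) + 5 π bond(s) = 6.)

6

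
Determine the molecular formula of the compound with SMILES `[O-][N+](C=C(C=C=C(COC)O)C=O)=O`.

Heavy atoms from the SMILES: 8 C, 1 N, 5 O.
Implicit hydrogens by atom environment:
  3 × C: 1 H each → 3
  3 × C: no H
  3 × O: no H
  1 × C: 3 H
  1 × C: 2 H
  1 × N (charge +1): no H
  1 × O: 1 H
  1 × O (charge -1): no H
  Total hydrogens = 9.
Molecular formula: C8H9NO5

C8H9NO5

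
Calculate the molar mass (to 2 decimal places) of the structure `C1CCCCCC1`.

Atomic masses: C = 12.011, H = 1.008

98.19

Molecular formula: C7H14.
M = 7×12.011 + 14×1.008 = 98.19 g/mol.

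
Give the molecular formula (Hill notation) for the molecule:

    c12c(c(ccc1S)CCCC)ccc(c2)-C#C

C16H16S

Heavy atoms from the SMILES: 16 C, 1 S.
Implicit hydrogens by atom environment:
  5 × C (aromatic): 1 H each → 5
  5 × C (aromatic): no H
  3 × C: 2 H each → 6
  1 × C: 3 H
  1 × C: 1 H
  1 × C: no H
  1 × S: 1 H
  Total hydrogens = 16.
Molecular formula: C16H16S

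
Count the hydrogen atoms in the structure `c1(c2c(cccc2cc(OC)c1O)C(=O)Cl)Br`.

8

Hydrogens are implicit in SMILES; fill each atom to its normal valence:
  6 × C (aromatic): no H
  4 × C (aromatic): 1 H each → 4
  2 × O: no H
  1 × Br: no H
  1 × C: 3 H
  1 × C: no H
  1 × Cl: no H
  1 × O: 1 H
  Total hydrogens = 8.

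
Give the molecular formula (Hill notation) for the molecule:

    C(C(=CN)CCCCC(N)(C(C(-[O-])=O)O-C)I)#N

Heavy atoms from the SMILES: 11 C, 1 I, 3 N, 3 O.
Implicit hydrogens by atom environment:
  4 × C: 2 H each → 8
  4 × C: no H
  2 × C: 1 H each → 2
  2 × N: 2 H each → 4
  2 × O: no H
  1 × C: 3 H
  1 × I: no H
  1 × N: no H
  1 × O (charge -1): no H
  Total hydrogens = 17.
Net charge -1.
Molecular formula: C11H17IN3O3-

C11H17IN3O3-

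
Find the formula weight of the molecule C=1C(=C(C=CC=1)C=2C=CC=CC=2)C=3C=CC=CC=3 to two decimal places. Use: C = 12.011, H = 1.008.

230.31

Molecular formula: C18H14.
M = 18×12.011 + 14×1.008 = 230.31 g/mol.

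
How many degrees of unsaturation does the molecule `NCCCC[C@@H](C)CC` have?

Molecular formula from the SMILES: C8H19N.
DoU = (2C + 2 + N − H − X)/2 = (2·8 + 2 + 1 − 19 − 0)/2 = 0/2 = 0.
(Structurally: 0 ring(s) + 0 π bond(s) = 0.)

0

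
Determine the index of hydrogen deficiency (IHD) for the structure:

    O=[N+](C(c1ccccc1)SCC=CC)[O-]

6

Molecular formula from the SMILES: C11H13NO2S.
DoU = (2C + 2 + N − H − X)/2 = (2·11 + 2 + 1 − 13 − 0)/2 = 12/2 = 6.
(Structurally: 1 ring(s) + 5 π bond(s) = 6.)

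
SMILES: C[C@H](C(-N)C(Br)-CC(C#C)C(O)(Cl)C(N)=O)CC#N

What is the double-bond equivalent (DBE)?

5

Molecular formula from the SMILES: C12H17BrClN3O2.
DoU = (2C + 2 + N − H − X)/2 = (2·12 + 2 + 3 − 17 − 2)/2 = 10/2 = 5.
(Structurally: 0 ring(s) + 5 π bond(s) = 5.)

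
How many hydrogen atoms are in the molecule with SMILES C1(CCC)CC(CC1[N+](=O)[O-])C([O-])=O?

14

Hydrogens are implicit in SMILES; fill each atom to its normal valence:
  4 × C: 2 H each → 8
  3 × C: 1 H each → 3
  2 × O: no H
  2 × O (charge -1): no H
  1 × C: 3 H
  1 × C: no H
  1 × N (charge +1): no H
  Total hydrogens = 14.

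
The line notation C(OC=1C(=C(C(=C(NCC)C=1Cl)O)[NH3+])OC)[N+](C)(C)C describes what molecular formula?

Heavy atoms from the SMILES: 13 C, 1 Cl, 3 N, 3 O.
Implicit hydrogens by atom environment:
  6 × C (aromatic): no H
  5 × C: 3 H each → 15
  2 × C: 2 H each → 4
  2 × O: no H
  1 × Cl: no H
  1 × N (charge +1): 3 H
  1 × N: 1 H
  1 × N (charge +1): no H
  1 × O: 1 H
  Total hydrogens = 24.
Net charge +2.
Molecular formula: [C13H24ClN3O3]2+

[C13H24ClN3O3]2+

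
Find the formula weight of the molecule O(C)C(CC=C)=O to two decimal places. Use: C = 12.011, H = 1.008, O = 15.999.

100.12

Molecular formula: C5H8O2.
M = 5×12.011 + 8×1.008 + 2×15.999 = 100.12 g/mol.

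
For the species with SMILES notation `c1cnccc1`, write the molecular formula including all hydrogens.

C5H5N

Heavy atoms from the SMILES: 5 C, 1 N.
Implicit hydrogens by atom environment:
  5 × C (aromatic): 1 H each → 5
  1 × N (aromatic): no H
  Total hydrogens = 5.
Molecular formula: C5H5N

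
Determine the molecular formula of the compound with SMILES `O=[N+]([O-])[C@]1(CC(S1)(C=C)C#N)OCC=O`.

C8H8N2O4S

Heavy atoms from the SMILES: 8 C, 2 N, 4 O, 1 S.
Implicit hydrogens by atom environment:
  3 × C: 2 H each → 6
  3 × C: no H
  3 × O: no H
  2 × C: 1 H each → 2
  1 × N: no H
  1 × N (charge +1): no H
  1 × O (charge -1): no H
  1 × S: no H
  Total hydrogens = 8.
Molecular formula: C8H8N2O4S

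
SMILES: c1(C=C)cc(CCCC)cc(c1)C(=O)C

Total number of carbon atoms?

The symbol for carbon appears 14 times in the SMILES. Lowercase c denotes aromatic carbon and counts toward C.

14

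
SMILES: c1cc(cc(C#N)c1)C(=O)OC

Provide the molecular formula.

C9H7NO2

Heavy atoms from the SMILES: 9 C, 1 N, 2 O.
Implicit hydrogens by atom environment:
  4 × C (aromatic): 1 H each → 4
  2 × C (aromatic): no H
  2 × C: no H
  2 × O: no H
  1 × C: 3 H
  1 × N: no H
  Total hydrogens = 7.
Molecular formula: C9H7NO2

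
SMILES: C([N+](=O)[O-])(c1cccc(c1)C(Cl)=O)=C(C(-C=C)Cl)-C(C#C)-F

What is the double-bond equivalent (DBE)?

10

Molecular formula from the SMILES: C15H10Cl2FNO3.
DoU = (2C + 2 + N − H − X)/2 = (2·15 + 2 + 1 − 10 − 3)/2 = 20/2 = 10.
(Structurally: 1 ring(s) + 9 π bond(s) = 10.)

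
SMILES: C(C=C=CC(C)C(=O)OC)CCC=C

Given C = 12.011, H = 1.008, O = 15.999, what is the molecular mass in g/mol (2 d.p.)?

Molecular formula: C12H18O2.
M = 12×12.011 + 18×1.008 + 2×15.999 = 194.27 g/mol.

194.27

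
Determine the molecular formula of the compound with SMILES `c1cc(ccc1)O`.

Heavy atoms from the SMILES: 6 C, 1 O.
Implicit hydrogens by atom environment:
  5 × C (aromatic): 1 H each → 5
  1 × C (aromatic): no H
  1 × O: 1 H
  Total hydrogens = 6.
Molecular formula: C6H6O

C6H6O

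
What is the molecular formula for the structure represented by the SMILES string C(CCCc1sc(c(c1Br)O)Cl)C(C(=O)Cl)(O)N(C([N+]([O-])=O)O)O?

C11H13BrCl2N2O7S

Heavy atoms from the SMILES: 1 Br, 11 C, 2 Cl, 2 N, 7 O, 1 S.
Implicit hydrogens by atom environment:
  4 × C: 2 H each → 8
  4 × C (aromatic): no H
  4 × O: 1 H each → 4
  2 × C: no H
  2 × Cl: no H
  2 × O: no H
  1 × Br: no H
  1 × C: 1 H
  1 × N: no H
  1 × N (charge +1): no H
  1 × O (charge -1): no H
  1 × S (aromatic): no H
  Total hydrogens = 13.
Molecular formula: C11H13BrCl2N2O7S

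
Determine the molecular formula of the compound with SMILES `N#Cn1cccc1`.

C5H4N2

Heavy atoms from the SMILES: 5 C, 2 N.
Implicit hydrogens by atom environment:
  4 × C (aromatic): 1 H each → 4
  1 × C: no H
  1 × N (aromatic): no H
  1 × N: no H
  Total hydrogens = 4.
Molecular formula: C5H4N2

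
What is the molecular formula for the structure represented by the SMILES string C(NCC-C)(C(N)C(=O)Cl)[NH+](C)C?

C8H19ClN3O+

Heavy atoms from the SMILES: 8 C, 1 Cl, 3 N, 1 O.
Implicit hydrogens by atom environment:
  3 × C: 3 H each → 9
  2 × C: 2 H each → 4
  2 × C: 1 H each → 2
  1 × C: no H
  1 × Cl: no H
  1 × N: 2 H
  1 × N: 1 H
  1 × N (charge +1): 1 H
  1 × O: no H
  Total hydrogens = 19.
Net charge +1.
Molecular formula: C8H19ClN3O+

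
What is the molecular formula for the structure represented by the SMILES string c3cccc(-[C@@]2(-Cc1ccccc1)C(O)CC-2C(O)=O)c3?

Heavy atoms from the SMILES: 18 C, 3 O.
Implicit hydrogens by atom environment:
  10 × C (aromatic): 1 H each → 10
  2 × C: 2 H each → 4
  2 × C: 1 H each → 2
  2 × C: no H
  2 × C (aromatic): no H
  2 × O: 1 H each → 2
  1 × O: no H
  Total hydrogens = 18.
Molecular formula: C18H18O3

C18H18O3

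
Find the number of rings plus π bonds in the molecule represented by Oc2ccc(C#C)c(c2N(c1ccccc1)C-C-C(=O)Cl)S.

11

Molecular formula from the SMILES: C17H14ClNO2S.
DoU = (2C + 2 + N − H − X)/2 = (2·17 + 2 + 1 − 14 − 1)/2 = 22/2 = 11.
(Structurally: 2 ring(s) + 9 π bond(s) = 11.)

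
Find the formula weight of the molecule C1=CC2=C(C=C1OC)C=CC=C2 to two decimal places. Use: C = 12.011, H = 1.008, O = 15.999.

Molecular formula: C11H10O.
M = 11×12.011 + 10×1.008 + 1×15.999 = 158.20 g/mol.

158.20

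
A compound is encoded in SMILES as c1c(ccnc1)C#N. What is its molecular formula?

C6H4N2

Heavy atoms from the SMILES: 6 C, 2 N.
Implicit hydrogens by atom environment:
  4 × C (aromatic): 1 H each → 4
  1 × C (aromatic): no H
  1 × C: no H
  1 × N (aromatic): no H
  1 × N: no H
  Total hydrogens = 4.
Molecular formula: C6H4N2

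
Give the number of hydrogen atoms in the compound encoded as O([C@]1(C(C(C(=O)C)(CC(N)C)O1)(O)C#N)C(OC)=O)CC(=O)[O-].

17

Hydrogens are implicit in SMILES; fill each atom to its normal valence:
  7 × C: no H
  6 × O: no H
  3 × C: 3 H each → 9
  2 × C: 2 H each → 4
  1 × C: 1 H
  1 × N: 2 H
  1 × N: no H
  1 × O: 1 H
  1 × O (charge -1): no H
  Total hydrogens = 17.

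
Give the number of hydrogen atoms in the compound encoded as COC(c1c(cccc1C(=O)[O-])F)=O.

6

Hydrogens are implicit in SMILES; fill each atom to its normal valence:
  3 × C (aromatic): 1 H each → 3
  3 × C (aromatic): no H
  3 × O: no H
  2 × C: no H
  1 × C: 3 H
  1 × F: no H
  1 × O (charge -1): no H
  Total hydrogens = 6.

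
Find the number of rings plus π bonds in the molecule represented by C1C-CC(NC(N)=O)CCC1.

Molecular formula from the SMILES: C8H16N2O.
DoU = (2C + 2 + N − H − X)/2 = (2·8 + 2 + 2 − 16 − 0)/2 = 4/2 = 2.
(Structurally: 1 ring(s) + 1 π bond(s) = 2.)

2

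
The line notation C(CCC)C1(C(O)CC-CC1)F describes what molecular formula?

Heavy atoms from the SMILES: 10 C, 1 F, 1 O.
Implicit hydrogens by atom environment:
  7 × C: 2 H each → 14
  1 × C: 3 H
  1 × C: 1 H
  1 × C: no H
  1 × F: no H
  1 × O: 1 H
  Total hydrogens = 19.
Molecular formula: C10H19FO

C10H19FO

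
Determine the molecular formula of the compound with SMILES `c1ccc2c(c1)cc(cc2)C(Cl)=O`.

Heavy atoms from the SMILES: 11 C, 1 Cl, 1 O.
Implicit hydrogens by atom environment:
  7 × C (aromatic): 1 H each → 7
  3 × C (aromatic): no H
  1 × C: no H
  1 × Cl: no H
  1 × O: no H
  Total hydrogens = 7.
Molecular formula: C11H7ClO

C11H7ClO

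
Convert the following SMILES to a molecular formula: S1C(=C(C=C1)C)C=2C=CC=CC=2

C11H10S

Heavy atoms from the SMILES: 11 C, 1 S.
Implicit hydrogens by atom environment:
  7 × C (aromatic): 1 H each → 7
  3 × C (aromatic): no H
  1 × C: 3 H
  1 × S (aromatic): no H
  Total hydrogens = 10.
Molecular formula: C11H10S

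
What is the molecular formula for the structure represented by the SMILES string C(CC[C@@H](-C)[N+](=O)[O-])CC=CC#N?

C9H14N2O2

Heavy atoms from the SMILES: 9 C, 2 N, 2 O.
Implicit hydrogens by atom environment:
  4 × C: 2 H each → 8
  3 × C: 1 H each → 3
  1 × C: 3 H
  1 × C: no H
  1 × N: no H
  1 × N (charge +1): no H
  1 × O: no H
  1 × O (charge -1): no H
  Total hydrogens = 14.
Molecular formula: C9H14N2O2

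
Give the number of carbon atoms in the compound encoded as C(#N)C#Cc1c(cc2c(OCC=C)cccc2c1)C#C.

The symbol for carbon appears 18 times in the SMILES. Lowercase c denotes aromatic carbon and counts toward C.

18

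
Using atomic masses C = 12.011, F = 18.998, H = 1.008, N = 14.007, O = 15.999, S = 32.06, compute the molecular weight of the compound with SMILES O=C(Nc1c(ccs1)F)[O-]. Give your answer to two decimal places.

160.14

Molecular formula: C5H3FNO2S-.
M = 5×12.011 + 1×18.998 + 3×1.008 + 1×14.007 + 2×15.999 + 1×32.06 = 160.14 g/mol.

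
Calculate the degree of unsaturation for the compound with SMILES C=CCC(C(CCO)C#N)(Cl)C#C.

Molecular formula from the SMILES: C10H12ClNO.
DoU = (2C + 2 + N − H − X)/2 = (2·10 + 2 + 1 − 12 − 1)/2 = 10/2 = 5.
(Structurally: 0 ring(s) + 5 π bond(s) = 5.)

5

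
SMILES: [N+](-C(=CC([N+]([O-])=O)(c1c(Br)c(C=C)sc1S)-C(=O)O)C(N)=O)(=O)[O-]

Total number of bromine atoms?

1

The symbol for bromine appears 1 time in the SMILES.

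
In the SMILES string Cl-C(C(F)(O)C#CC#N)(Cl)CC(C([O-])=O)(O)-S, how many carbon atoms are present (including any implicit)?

8

The symbol for carbon appears 8 times in the SMILES. (Cl is a single chlorine, not C + l.)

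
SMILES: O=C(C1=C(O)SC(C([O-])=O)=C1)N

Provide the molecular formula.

Heavy atoms from the SMILES: 6 C, 1 N, 4 O, 1 S.
Implicit hydrogens by atom environment:
  3 × C (aromatic): no H
  2 × C: no H
  2 × O: no H
  1 × C (aromatic): 1 H
  1 × N: 2 H
  1 × O: 1 H
  1 × O (charge -1): no H
  1 × S (aromatic): no H
  Total hydrogens = 4.
Net charge -1.
Molecular formula: C6H4NO4S-

C6H4NO4S-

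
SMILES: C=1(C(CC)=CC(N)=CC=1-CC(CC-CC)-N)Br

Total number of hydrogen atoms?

23

Hydrogens are implicit in SMILES; fill each atom to its normal valence:
  5 × C: 2 H each → 10
  4 × C (aromatic): no H
  2 × C: 3 H each → 6
  2 × C (aromatic): 1 H each → 2
  2 × N: 2 H each → 4
  1 × Br: no H
  1 × C: 1 H
  Total hydrogens = 23.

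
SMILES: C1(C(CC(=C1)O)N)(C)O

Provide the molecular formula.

C6H11NO2

Heavy atoms from the SMILES: 6 C, 1 N, 2 O.
Implicit hydrogens by atom environment:
  2 × C: 1 H each → 2
  2 × C: no H
  2 × O: 1 H each → 2
  1 × C: 3 H
  1 × C: 2 H
  1 × N: 2 H
  Total hydrogens = 11.
Molecular formula: C6H11NO2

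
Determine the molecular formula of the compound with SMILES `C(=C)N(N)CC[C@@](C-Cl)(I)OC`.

C7H14ClIN2O

Heavy atoms from the SMILES: 7 C, 1 Cl, 1 I, 2 N, 1 O.
Implicit hydrogens by atom environment:
  4 × C: 2 H each → 8
  1 × C: 3 H
  1 × C: 1 H
  1 × C: no H
  1 × Cl: no H
  1 × I: no H
  1 × N: 2 H
  1 × N: no H
  1 × O: no H
  Total hydrogens = 14.
Molecular formula: C7H14ClIN2O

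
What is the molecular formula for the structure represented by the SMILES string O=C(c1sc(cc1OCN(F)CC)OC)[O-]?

C9H11FNO4S-

Heavy atoms from the SMILES: 9 C, 1 F, 1 N, 4 O, 1 S.
Implicit hydrogens by atom environment:
  3 × C (aromatic): no H
  3 × O: no H
  2 × C: 3 H each → 6
  2 × C: 2 H each → 4
  1 × C (aromatic): 1 H
  1 × C: no H
  1 × F: no H
  1 × N: no H
  1 × O (charge -1): no H
  1 × S (aromatic): no H
  Total hydrogens = 11.
Net charge -1.
Molecular formula: C9H11FNO4S-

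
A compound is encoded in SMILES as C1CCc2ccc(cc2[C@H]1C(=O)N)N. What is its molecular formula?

Heavy atoms from the SMILES: 11 C, 2 N, 1 O.
Implicit hydrogens by atom environment:
  3 × C: 2 H each → 6
  3 × C (aromatic): 1 H each → 3
  3 × C (aromatic): no H
  2 × N: 2 H each → 4
  1 × C: 1 H
  1 × C: no H
  1 × O: no H
  Total hydrogens = 14.
Molecular formula: C11H14N2O

C11H14N2O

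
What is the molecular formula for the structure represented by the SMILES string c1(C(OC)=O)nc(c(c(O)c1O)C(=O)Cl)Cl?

Heavy atoms from the SMILES: 8 C, 2 Cl, 1 N, 5 O.
Implicit hydrogens by atom environment:
  5 × C (aromatic): no H
  3 × O: no H
  2 × C: no H
  2 × Cl: no H
  2 × O: 1 H each → 2
  1 × C: 3 H
  1 × N (aromatic): no H
  Total hydrogens = 5.
Molecular formula: C8H5Cl2NO5

C8H5Cl2NO5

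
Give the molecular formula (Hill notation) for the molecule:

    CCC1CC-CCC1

Heavy atoms from the SMILES: 8 C.
Implicit hydrogens by atom environment:
  6 × C: 2 H each → 12
  1 × C: 3 H
  1 × C: 1 H
  Total hydrogens = 16.
Molecular formula: C8H16

C8H16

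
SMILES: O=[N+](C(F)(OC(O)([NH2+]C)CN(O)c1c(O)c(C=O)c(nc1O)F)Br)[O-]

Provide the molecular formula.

Heavy atoms from the SMILES: 1 Br, 10 C, 2 F, 4 N, 8 O.
Implicit hydrogens by atom environment:
  5 × C (aromatic): no H
  4 × O: 1 H each → 4
  3 × O: no H
  2 × C: no H
  2 × F: no H
  1 × Br: no H
  1 × C: 3 H
  1 × C: 2 H
  1 × C: 1 H
  1 × N (charge +1): 2 H
  1 × N (aromatic): no H
  1 × N: no H
  1 × N (charge +1): no H
  1 × O (charge -1): no H
  Total hydrogens = 12.
Net charge +1.
Molecular formula: C10H12BrF2N4O8+

C10H12BrF2N4O8+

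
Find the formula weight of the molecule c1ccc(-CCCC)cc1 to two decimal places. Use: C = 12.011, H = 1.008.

Molecular formula: C10H14.
M = 10×12.011 + 14×1.008 = 134.22 g/mol.

134.22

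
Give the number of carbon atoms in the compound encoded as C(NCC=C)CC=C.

The symbol for carbon appears 7 times in the SMILES.

7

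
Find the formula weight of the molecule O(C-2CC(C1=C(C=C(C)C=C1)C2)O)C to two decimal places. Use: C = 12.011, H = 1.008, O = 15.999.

192.26

Molecular formula: C12H16O2.
M = 12×12.011 + 16×1.008 + 2×15.999 = 192.26 g/mol.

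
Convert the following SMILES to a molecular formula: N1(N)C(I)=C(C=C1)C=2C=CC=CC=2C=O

Heavy atoms from the SMILES: 11 C, 1 I, 2 N, 1 O.
Implicit hydrogens by atom environment:
  6 × C (aromatic): 1 H each → 6
  4 × C (aromatic): no H
  1 × C: 1 H
  1 × I: no H
  1 × N: 2 H
  1 × N (aromatic): no H
  1 × O: no H
  Total hydrogens = 9.
Molecular formula: C11H9IN2O

C11H9IN2O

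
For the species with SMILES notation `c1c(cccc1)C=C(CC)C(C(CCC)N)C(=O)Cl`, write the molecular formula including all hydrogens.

C16H22ClNO

Heavy atoms from the SMILES: 16 C, 1 Cl, 1 N, 1 O.
Implicit hydrogens by atom environment:
  5 × C (aromatic): 1 H each → 5
  3 × C: 2 H each → 6
  3 × C: 1 H each → 3
  2 × C: 3 H each → 6
  2 × C: no H
  1 × C (aromatic): no H
  1 × Cl: no H
  1 × N: 2 H
  1 × O: no H
  Total hydrogens = 22.
Molecular formula: C16H22ClNO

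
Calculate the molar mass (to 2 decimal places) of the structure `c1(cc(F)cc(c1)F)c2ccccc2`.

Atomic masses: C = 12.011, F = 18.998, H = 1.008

Molecular formula: C12H8F2.
M = 12×12.011 + 2×18.998 + 8×1.008 = 190.19 g/mol.

190.19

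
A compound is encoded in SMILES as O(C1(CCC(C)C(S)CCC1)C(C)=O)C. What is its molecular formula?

Heavy atoms from the SMILES: 12 C, 2 O, 1 S.
Implicit hydrogens by atom environment:
  5 × C: 2 H each → 10
  3 × C: 3 H each → 9
  2 × C: 1 H each → 2
  2 × C: no H
  2 × O: no H
  1 × S: 1 H
  Total hydrogens = 22.
Molecular formula: C12H22O2S

C12H22O2S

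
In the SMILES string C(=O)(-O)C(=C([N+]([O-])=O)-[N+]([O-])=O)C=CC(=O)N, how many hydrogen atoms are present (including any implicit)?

5

Hydrogens are implicit in SMILES; fill each atom to its normal valence:
  4 × C: no H
  4 × O: no H
  2 × C: 1 H each → 2
  2 × N (charge +1): no H
  2 × O (charge -1): no H
  1 × N: 2 H
  1 × O: 1 H
  Total hydrogens = 5.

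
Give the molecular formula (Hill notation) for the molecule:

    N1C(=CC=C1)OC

C5H7NO

Heavy atoms from the SMILES: 5 C, 1 N, 1 O.
Implicit hydrogens by atom environment:
  3 × C (aromatic): 1 H each → 3
  1 × C: 3 H
  1 × C (aromatic): no H
  1 × N (aromatic): 1 H
  1 × O: no H
  Total hydrogens = 7.
Molecular formula: C5H7NO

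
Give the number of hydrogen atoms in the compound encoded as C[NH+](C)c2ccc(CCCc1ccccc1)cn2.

Hydrogens are implicit in SMILES; fill each atom to its normal valence:
  8 × C (aromatic): 1 H each → 8
  3 × C: 2 H each → 6
  3 × C (aromatic): no H
  2 × C: 3 H each → 6
  1 × N (charge +1): 1 H
  1 × N (aromatic): no H
  Total hydrogens = 21.

21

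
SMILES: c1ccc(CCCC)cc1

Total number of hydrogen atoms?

Hydrogens are implicit in SMILES; fill each atom to its normal valence:
  5 × C (aromatic): 1 H each → 5
  3 × C: 2 H each → 6
  1 × C: 3 H
  1 × C (aromatic): no H
  Total hydrogens = 14.

14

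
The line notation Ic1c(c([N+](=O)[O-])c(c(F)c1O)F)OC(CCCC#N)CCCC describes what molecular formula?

C15H17F2IN2O4

Heavy atoms from the SMILES: 15 C, 2 F, 1 I, 2 N, 4 O.
Implicit hydrogens by atom environment:
  6 × C: 2 H each → 12
  6 × C (aromatic): no H
  2 × F: no H
  2 × O: no H
  1 × C: 3 H
  1 × C: 1 H
  1 × C: no H
  1 × I: no H
  1 × N (charge +1): no H
  1 × N: no H
  1 × O: 1 H
  1 × O (charge -1): no H
  Total hydrogens = 17.
Molecular formula: C15H17F2IN2O4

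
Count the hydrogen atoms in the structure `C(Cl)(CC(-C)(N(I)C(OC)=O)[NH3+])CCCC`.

Hydrogens are implicit in SMILES; fill each atom to its normal valence:
  4 × C: 2 H each → 8
  3 × C: 3 H each → 9
  2 × C: no H
  2 × O: no H
  1 × C: 1 H
  1 × Cl: no H
  1 × I: no H
  1 × N (charge +1): 3 H
  1 × N: no H
  Total hydrogens = 21.

21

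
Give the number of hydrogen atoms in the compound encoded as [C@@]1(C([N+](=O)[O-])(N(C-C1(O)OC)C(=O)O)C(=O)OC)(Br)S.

Hydrogens are implicit in SMILES; fill each atom to its normal valence:
  5 × C: no H
  5 × O: no H
  2 × C: 3 H each → 6
  2 × O: 1 H each → 2
  1 × Br: no H
  1 × C: 2 H
  1 × N: no H
  1 × N (charge +1): no H
  1 × O (charge -1): no H
  1 × S: 1 H
  Total hydrogens = 11.

11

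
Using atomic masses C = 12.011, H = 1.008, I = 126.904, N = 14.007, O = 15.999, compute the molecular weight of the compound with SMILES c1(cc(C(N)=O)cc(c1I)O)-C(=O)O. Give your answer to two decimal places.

307.04

Molecular formula: C8H6INO4.
M = 8×12.011 + 6×1.008 + 1×126.904 + 1×14.007 + 4×15.999 = 307.04 g/mol.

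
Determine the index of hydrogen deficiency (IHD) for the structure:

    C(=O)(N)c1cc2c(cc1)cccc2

8

Molecular formula from the SMILES: C11H9NO.
DoU = (2C + 2 + N − H − X)/2 = (2·11 + 2 + 1 − 9 − 0)/2 = 16/2 = 8.
(Structurally: 2 ring(s) + 6 π bond(s) = 8.)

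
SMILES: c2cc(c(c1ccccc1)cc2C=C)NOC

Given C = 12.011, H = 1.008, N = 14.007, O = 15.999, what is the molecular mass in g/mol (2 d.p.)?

225.29

Molecular formula: C15H15NO.
M = 15×12.011 + 15×1.008 + 1×14.007 + 1×15.999 = 225.29 g/mol.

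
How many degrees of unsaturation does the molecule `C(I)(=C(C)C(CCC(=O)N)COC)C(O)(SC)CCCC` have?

2

Molecular formula from the SMILES: C15H28INO3S.
DoU = (2C + 2 + N − H − X)/2 = (2·15 + 2 + 1 − 28 − 1)/2 = 4/2 = 2.
(Structurally: 0 ring(s) + 2 π bond(s) = 2.)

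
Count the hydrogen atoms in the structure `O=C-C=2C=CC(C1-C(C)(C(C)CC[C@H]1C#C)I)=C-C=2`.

19

Hydrogens are implicit in SMILES; fill each atom to its normal valence:
  5 × C: 1 H each → 5
  4 × C (aromatic): 1 H each → 4
  2 × C: 3 H each → 6
  2 × C: 2 H each → 4
  2 × C: no H
  2 × C (aromatic): no H
  1 × I: no H
  1 × O: no H
  Total hydrogens = 19.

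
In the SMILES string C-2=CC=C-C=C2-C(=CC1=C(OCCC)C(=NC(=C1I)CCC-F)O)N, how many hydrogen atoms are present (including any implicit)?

22

Hydrogens are implicit in SMILES; fill each atom to its normal valence:
  6 × C (aromatic): no H
  5 × C: 2 H each → 10
  5 × C (aromatic): 1 H each → 5
  1 × C: 3 H
  1 × C: 1 H
  1 × C: no H
  1 × F: no H
  1 × I: no H
  1 × N: 2 H
  1 × N (aromatic): no H
  1 × O: 1 H
  1 × O: no H
  Total hydrogens = 22.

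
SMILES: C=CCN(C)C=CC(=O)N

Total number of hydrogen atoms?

12

Hydrogens are implicit in SMILES; fill each atom to its normal valence:
  3 × C: 1 H each → 3
  2 × C: 2 H each → 4
  1 × C: 3 H
  1 × C: no H
  1 × N: 2 H
  1 × N: no H
  1 × O: no H
  Total hydrogens = 12.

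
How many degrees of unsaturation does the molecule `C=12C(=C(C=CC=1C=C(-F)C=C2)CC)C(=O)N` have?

8

Molecular formula from the SMILES: C13H12FNO.
DoU = (2C + 2 + N − H − X)/2 = (2·13 + 2 + 1 − 12 − 1)/2 = 16/2 = 8.
(Structurally: 2 ring(s) + 6 π bond(s) = 8.)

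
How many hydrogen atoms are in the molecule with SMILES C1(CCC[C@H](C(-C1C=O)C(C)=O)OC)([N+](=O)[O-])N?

Hydrogens are implicit in SMILES; fill each atom to its normal valence:
  4 × C: 1 H each → 4
  4 × O: no H
  3 × C: 2 H each → 6
  2 × C: 3 H each → 6
  2 × C: no H
  1 × N: 2 H
  1 × N (charge +1): no H
  1 × O (charge -1): no H
  Total hydrogens = 18.

18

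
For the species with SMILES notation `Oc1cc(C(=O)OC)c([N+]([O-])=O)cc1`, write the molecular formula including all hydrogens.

Heavy atoms from the SMILES: 8 C, 1 N, 5 O.
Implicit hydrogens by atom environment:
  3 × C (aromatic): 1 H each → 3
  3 × C (aromatic): no H
  3 × O: no H
  1 × C: 3 H
  1 × C: no H
  1 × N (charge +1): no H
  1 × O: 1 H
  1 × O (charge -1): no H
  Total hydrogens = 7.
Molecular formula: C8H7NO5

C8H7NO5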